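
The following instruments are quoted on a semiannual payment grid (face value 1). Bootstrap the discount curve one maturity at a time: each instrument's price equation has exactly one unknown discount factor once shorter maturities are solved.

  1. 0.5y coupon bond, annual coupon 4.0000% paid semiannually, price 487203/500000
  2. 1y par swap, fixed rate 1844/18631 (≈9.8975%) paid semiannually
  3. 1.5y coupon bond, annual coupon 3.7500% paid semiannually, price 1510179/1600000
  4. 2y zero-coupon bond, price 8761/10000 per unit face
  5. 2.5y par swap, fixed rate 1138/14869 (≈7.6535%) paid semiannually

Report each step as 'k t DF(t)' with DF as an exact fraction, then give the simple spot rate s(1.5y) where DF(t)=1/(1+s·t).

1 1/2 9553/10000
2 1 4539/5000
3 3/2 4461/5000
4 2 8761/10000
5 5/2 8293/10000
s(1.5y) = (1/(4461/5000) − 1)/(3/2) = 1078/13383 ≈ 8.0550%

step 1 [0.5y] bond c/2=1/50: DF=(487203/500000 − 1/50·(0))/(1+1/50) = 9553/10000 ≈ 0.955300
step 2 [1y] swap r/2=922/18631: DF=(1 − 922/18631·(0.955300))/(1+922/18631) = 4539/5000 ≈ 0.907800
step 3 [1.5y] bond c/2=3/160: DF=(1510179/1600000 − 3/160·(0.955300+0.907800))/(1+3/160) = 4461/5000 ≈ 0.892200
step 4 [2y] zero: DF = P = 8761/10000 ≈ 0.876100
step 5 [2.5y] swap r/2=569/14869: DF=(1 − 569/14869·(0.955300+0.907800+0.892200+0.876100))/(1+569/14869) = 8293/10000 ≈ 0.829300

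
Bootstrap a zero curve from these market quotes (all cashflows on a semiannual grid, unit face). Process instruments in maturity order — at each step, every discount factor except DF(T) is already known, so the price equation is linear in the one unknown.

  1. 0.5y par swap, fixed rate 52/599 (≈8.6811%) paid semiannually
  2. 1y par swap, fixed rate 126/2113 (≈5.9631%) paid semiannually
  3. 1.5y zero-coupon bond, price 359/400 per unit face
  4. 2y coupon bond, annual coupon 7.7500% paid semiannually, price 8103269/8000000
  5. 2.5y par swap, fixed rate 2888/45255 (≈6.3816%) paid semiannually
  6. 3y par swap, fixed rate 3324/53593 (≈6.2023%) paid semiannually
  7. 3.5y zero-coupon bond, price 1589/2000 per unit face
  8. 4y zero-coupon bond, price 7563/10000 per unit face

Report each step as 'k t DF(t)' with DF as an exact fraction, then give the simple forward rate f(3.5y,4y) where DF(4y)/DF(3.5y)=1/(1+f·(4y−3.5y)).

step 1 [0.5y] swap r/2=26/599: DF=(1 − 26/599·(0))/(1+26/599) = 599/625 ≈ 0.958400
step 2 [1y] swap r/2=63/2113: DF=(1 − 63/2113·(0.958400))/(1+63/2113) = 9433/10000 ≈ 0.943300
step 3 [1.5y] zero: DF = P = 359/400 ≈ 0.897500
step 4 [2y] bond c/2=31/800: DF=(8103269/8000000 − 31/800·(0.958400+0.943300+0.897500))/(1+31/800) = 8707/10000 ≈ 0.870700
step 5 [2.5y] swap r/2=1444/45255: DF=(1 − 1444/45255·(0.958400+0.943300+0.897500+0.870700))/(1+1444/45255) = 2139/2500 ≈ 0.855600
step 6 [3y] swap r/2=1662/53593: DF=(1 − 1662/53593·(0.958400+0.943300+0.897500+0.870700+0.855600))/(1+1662/53593) = 4169/5000 ≈ 0.833800
step 7 [3.5y] zero: DF = P = 1589/2000 ≈ 0.794500
step 8 [4y] zero: DF = P = 7563/10000 ≈ 0.756300

1 1/2 599/625
2 1 9433/10000
3 3/2 359/400
4 2 8707/10000
5 5/2 2139/2500
6 3 4169/5000
7 7/2 1589/2000
8 4 7563/10000
f(3.5y,4y) = ((1589/2000)/(7563/10000) − 1)/(1/2) = 764/7563 ≈ 10.1018%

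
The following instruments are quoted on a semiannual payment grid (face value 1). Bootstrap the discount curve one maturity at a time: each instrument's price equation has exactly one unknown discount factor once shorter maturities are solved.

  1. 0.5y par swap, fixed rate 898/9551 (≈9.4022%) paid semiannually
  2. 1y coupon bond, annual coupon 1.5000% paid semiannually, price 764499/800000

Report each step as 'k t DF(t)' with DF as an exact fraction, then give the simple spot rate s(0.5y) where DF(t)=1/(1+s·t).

step 1 [0.5y] swap r/2=449/9551: DF=(1 − 449/9551·(0))/(1+449/9551) = 9551/10000 ≈ 0.955100
step 2 [1y] bond c/2=3/400: DF=(764499/800000 − 3/400·(0.955100))/(1+3/400) = 4707/5000 ≈ 0.941400

1 1/2 9551/10000
2 1 4707/5000
s(0.5y) = (1/(9551/10000) − 1)/(1/2) = 898/9551 ≈ 9.4022%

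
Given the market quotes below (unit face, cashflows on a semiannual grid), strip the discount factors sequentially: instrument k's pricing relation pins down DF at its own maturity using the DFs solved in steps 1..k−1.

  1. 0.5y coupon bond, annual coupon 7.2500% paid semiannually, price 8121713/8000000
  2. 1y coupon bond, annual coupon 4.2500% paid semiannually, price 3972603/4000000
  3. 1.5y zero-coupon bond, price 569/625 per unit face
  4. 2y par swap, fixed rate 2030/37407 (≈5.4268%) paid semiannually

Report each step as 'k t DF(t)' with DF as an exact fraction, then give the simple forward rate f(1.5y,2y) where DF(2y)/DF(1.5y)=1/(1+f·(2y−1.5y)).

step 1 [0.5y] bond c/2=29/800: DF=(8121713/8000000 − 29/800·(0))/(1+29/800) = 9797/10000 ≈ 0.979700
step 2 [1y] bond c/2=17/800: DF=(3972603/4000000 − 17/800·(0.979700))/(1+17/800) = 9521/10000 ≈ 0.952100
step 3 [1.5y] zero: DF = P = 569/625 ≈ 0.910400
step 4 [2y] swap r/2=1015/37407: DF=(1 − 1015/37407·(0.979700+0.952100+0.910400))/(1+1015/37407) = 1797/2000 ≈ 0.898500

1 1/2 9797/10000
2 1 9521/10000
3 3/2 569/625
4 2 1797/2000
f(1.5y,2y) = ((569/625)/(1797/2000) − 1)/(1/2) = 238/8985 ≈ 2.6489%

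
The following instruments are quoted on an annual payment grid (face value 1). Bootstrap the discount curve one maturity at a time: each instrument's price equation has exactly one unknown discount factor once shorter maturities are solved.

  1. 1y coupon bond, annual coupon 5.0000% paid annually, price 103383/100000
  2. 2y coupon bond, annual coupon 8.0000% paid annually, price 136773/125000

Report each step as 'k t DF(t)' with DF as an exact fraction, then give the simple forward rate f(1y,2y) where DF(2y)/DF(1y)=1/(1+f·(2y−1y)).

1 1 4923/5000
2 2 4701/5000
f(1y,2y) = ((4923/5000)/(4701/5000) − 1)/(1) = 74/1567 ≈ 4.7224%

step 1 [1y] bond c/1=1/20: DF=(103383/100000 − 1/20·(0))/(1+1/20) = 4923/5000 ≈ 0.984600
step 2 [2y] bond c/1=2/25: DF=(136773/125000 − 2/25·(0.984600))/(1+2/25) = 4701/5000 ≈ 0.940200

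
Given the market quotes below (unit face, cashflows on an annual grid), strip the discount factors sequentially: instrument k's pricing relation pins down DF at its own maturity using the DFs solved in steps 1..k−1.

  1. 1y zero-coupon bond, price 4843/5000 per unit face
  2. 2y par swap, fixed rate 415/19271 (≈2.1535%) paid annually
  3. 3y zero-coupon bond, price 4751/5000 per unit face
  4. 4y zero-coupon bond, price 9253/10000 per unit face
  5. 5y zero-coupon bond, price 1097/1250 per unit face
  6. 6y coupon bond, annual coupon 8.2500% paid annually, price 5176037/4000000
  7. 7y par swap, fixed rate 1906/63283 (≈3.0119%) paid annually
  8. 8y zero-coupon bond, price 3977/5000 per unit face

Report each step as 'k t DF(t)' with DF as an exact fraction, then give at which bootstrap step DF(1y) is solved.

step 1 [1y] zero: DF = P = 4843/5000 ≈ 0.968600
step 2 [2y] swap r/1=415/19271: DF=(1 − 415/19271·(0.968600))/(1+415/19271) = 1917/2000 ≈ 0.958500
step 3 [3y] zero: DF = P = 4751/5000 ≈ 0.950200
step 4 [4y] zero: DF = P = 9253/10000 ≈ 0.925300
step 5 [5y] zero: DF = P = 1097/1250 ≈ 0.877600
step 6 [6y] bond c/1=33/400: DF=(5176037/4000000 − 33/400·(0.968600+0.958500+0.950200+0.925300+0.877600))/(1+33/400) = 8387/10000 ≈ 0.838700
step 7 [7y] swap r/1=1906/63283: DF=(1 − 1906/63283·(0.968600+0.958500+0.950200+0.925300+0.877600+0.838700))/(1+1906/63283) = 4047/5000 ≈ 0.809400
step 8 [8y] zero: DF = P = 3977/5000 ≈ 0.795400

1 1 4843/5000
2 2 1917/2000
3 3 4751/5000
4 4 9253/10000
5 5 1097/1250
6 6 8387/10000
7 7 4047/5000
8 8 3977/5000
DF(1y) is solved at step 1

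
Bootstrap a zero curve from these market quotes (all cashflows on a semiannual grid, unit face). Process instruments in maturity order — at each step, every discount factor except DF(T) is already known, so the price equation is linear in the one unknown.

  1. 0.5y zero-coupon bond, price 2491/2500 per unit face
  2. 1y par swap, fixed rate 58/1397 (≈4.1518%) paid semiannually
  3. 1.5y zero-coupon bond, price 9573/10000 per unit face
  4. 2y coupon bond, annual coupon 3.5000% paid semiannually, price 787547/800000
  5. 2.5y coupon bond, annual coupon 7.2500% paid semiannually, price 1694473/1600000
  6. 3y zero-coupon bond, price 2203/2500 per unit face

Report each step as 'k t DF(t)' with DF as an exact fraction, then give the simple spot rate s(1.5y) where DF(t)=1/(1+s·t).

step 1 [0.5y] zero: DF = P = 2491/2500 ≈ 0.996400
step 2 [1y] swap r/2=29/1397: DF=(1 − 29/1397·(0.996400))/(1+29/1397) = 4797/5000 ≈ 0.959400
step 3 [1.5y] zero: DF = P = 9573/10000 ≈ 0.957300
step 4 [2y] bond c/2=7/400: DF=(787547/800000 − 7/400·(0.996400+0.959400+0.957300))/(1+7/400) = 4587/5000 ≈ 0.917400
step 5 [2.5y] bond c/2=29/800: DF=(1694473/1600000 − 29/800·(0.996400+0.959400+0.957300+0.917400))/(1+29/800) = 111/125 ≈ 0.888000
step 6 [3y] zero: DF = P = 2203/2500 ≈ 0.881200

1 1/2 2491/2500
2 1 4797/5000
3 3/2 9573/10000
4 2 4587/5000
5 5/2 111/125
6 3 2203/2500
s(1.5y) = (1/(9573/10000) − 1)/(3/2) = 854/28719 ≈ 2.9736%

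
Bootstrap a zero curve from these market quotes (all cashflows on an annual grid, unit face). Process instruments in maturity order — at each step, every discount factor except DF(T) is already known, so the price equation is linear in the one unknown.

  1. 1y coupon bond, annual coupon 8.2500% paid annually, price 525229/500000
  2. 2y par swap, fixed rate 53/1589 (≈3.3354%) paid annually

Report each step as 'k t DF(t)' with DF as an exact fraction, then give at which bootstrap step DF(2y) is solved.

step 1 [1y] bond c/1=33/400: DF=(525229/500000 − 33/400·(0))/(1+33/400) = 1213/1250 ≈ 0.970400
step 2 [2y] swap r/1=53/1589: DF=(1 − 53/1589·(0.970400))/(1+53/1589) = 2341/2500 ≈ 0.936400

1 1 1213/1250
2 2 2341/2500
DF(2y) is solved at step 2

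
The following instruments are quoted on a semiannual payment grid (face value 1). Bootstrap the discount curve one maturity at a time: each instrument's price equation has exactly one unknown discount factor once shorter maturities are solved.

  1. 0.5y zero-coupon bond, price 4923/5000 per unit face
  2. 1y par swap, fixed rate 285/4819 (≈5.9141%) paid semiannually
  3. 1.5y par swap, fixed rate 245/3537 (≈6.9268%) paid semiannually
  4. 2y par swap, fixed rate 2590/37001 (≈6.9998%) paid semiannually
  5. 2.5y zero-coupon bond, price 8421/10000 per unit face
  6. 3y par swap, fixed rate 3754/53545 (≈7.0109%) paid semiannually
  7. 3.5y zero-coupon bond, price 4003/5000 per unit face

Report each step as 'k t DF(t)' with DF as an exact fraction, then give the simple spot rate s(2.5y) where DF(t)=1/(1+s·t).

step 1 [0.5y] zero: DF = P = 4923/5000 ≈ 0.984600
step 2 [1y] swap r/2=285/9638: DF=(1 − 285/9638·(0.984600))/(1+285/9638) = 943/1000 ≈ 0.943000
step 3 [1.5y] swap r/2=245/7074: DF=(1 − 245/7074·(0.984600+0.943000))/(1+245/7074) = 451/500 ≈ 0.902000
step 4 [2y] swap r/2=1295/37001: DF=(1 − 1295/37001·(0.984600+0.943000+0.902000))/(1+1295/37001) = 1741/2000 ≈ 0.870500
step 5 [2.5y] zero: DF = P = 8421/10000 ≈ 0.842100
step 6 [3y] swap r/2=1877/53545: DF=(1 − 1877/53545·(0.984600+0.943000+0.902000+0.870500+0.842100))/(1+1877/53545) = 8123/10000 ≈ 0.812300
step 7 [3.5y] zero: DF = P = 4003/5000 ≈ 0.800600

1 1/2 4923/5000
2 1 943/1000
3 3/2 451/500
4 2 1741/2000
5 5/2 8421/10000
6 3 8123/10000
7 7/2 4003/5000
s(2.5y) = (1/(8421/10000) − 1)/(5/2) = 3158/42105 ≈ 7.5003%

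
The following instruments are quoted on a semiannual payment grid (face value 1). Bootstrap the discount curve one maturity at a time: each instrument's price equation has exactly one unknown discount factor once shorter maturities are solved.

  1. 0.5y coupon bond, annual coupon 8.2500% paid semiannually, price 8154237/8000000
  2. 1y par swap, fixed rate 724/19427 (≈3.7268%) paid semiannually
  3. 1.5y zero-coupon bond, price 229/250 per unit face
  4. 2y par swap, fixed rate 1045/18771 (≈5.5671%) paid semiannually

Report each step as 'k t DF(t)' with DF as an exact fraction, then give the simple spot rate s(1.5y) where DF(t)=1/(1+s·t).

step 1 [0.5y] bond c/2=33/800: DF=(8154237/8000000 − 33/800·(0))/(1+33/800) = 9789/10000 ≈ 0.978900
step 2 [1y] swap r/2=362/19427: DF=(1 − 362/19427·(0.978900))/(1+362/19427) = 4819/5000 ≈ 0.963800
step 3 [1.5y] zero: DF = P = 229/250 ≈ 0.916000
step 4 [2y] swap r/2=1045/37542: DF=(1 − 1045/37542·(0.978900+0.963800+0.916000))/(1+1045/37542) = 1791/2000 ≈ 0.895500

1 1/2 9789/10000
2 1 4819/5000
3 3/2 229/250
4 2 1791/2000
s(1.5y) = (1/(229/250) − 1)/(3/2) = 14/229 ≈ 6.1135%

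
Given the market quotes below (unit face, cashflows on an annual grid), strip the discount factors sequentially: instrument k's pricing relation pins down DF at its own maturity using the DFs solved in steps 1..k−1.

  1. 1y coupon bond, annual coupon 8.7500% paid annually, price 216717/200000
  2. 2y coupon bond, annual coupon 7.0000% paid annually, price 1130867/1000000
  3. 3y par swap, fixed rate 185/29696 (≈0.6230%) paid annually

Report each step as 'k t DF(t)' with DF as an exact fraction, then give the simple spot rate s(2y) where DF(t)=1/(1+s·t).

step 1 [1y] bond c/1=7/80: DF=(216717/200000 − 7/80·(0))/(1+7/80) = 2491/2500 ≈ 0.996400
step 2 [2y] bond c/1=7/100: DF=(1130867/1000000 − 7/100·(0.996400))/(1+7/100) = 9917/10000 ≈ 0.991700
step 3 [3y] swap r/1=185/29696: DF=(1 − 185/29696·(0.996400+0.991700))/(1+185/29696) = 1963/2000 ≈ 0.981500

1 1 2491/2500
2 2 9917/10000
3 3 1963/2000
s(2y) = (1/(9917/10000) − 1)/(2) = 83/19834 ≈ 0.4185%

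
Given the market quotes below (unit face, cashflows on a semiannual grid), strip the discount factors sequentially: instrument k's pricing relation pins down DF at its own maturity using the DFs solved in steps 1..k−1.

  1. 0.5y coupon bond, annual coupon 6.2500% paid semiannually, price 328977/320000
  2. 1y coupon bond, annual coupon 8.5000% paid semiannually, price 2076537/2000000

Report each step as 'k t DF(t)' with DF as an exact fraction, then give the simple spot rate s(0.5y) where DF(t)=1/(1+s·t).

step 1 [0.5y] bond c/2=1/32: DF=(328977/320000 − 1/32·(0))/(1+1/32) = 9969/10000 ≈ 0.996900
step 2 [1y] bond c/2=17/400: DF=(2076537/2000000 − 17/400·(0.996900))/(1+17/400) = 9553/10000 ≈ 0.955300

1 1/2 9969/10000
2 1 9553/10000
s(0.5y) = (1/(9969/10000) − 1)/(1/2) = 62/9969 ≈ 0.6219%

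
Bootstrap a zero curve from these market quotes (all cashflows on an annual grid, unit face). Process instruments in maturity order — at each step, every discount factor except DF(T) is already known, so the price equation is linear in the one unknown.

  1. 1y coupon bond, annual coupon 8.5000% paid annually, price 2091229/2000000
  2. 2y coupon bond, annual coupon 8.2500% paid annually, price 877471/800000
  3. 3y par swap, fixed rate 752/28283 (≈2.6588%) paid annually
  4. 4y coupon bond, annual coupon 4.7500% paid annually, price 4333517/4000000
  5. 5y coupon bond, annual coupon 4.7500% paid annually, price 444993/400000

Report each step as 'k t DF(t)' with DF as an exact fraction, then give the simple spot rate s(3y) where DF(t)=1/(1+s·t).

step 1 [1y] bond c/1=17/200: DF=(2091229/2000000 − 17/200·(0))/(1+17/200) = 9637/10000 ≈ 0.963700
step 2 [2y] bond c/1=33/400: DF=(877471/800000 − 33/400·(0.963700))/(1+33/400) = 4699/5000 ≈ 0.939800
step 3 [3y] swap r/1=752/28283: DF=(1 − 752/28283·(0.963700+0.939800))/(1+752/28283) = 578/625 ≈ 0.924800
step 4 [4y] bond c/1=19/400: DF=(4333517/4000000 − 19/400·(0.963700+0.939800+0.924800))/(1+19/400) = 453/500 ≈ 0.906000
step 5 [5y] bond c/1=19/400: DF=(444993/400000 − 19/400·(0.963700+0.939800+0.924800+0.906000))/(1+19/400) = 8927/10000 ≈ 0.892700

1 1 9637/10000
2 2 4699/5000
3 3 578/625
4 4 453/500
5 5 8927/10000
s(3y) = (1/(578/625) − 1)/(3) = 47/1734 ≈ 2.7105%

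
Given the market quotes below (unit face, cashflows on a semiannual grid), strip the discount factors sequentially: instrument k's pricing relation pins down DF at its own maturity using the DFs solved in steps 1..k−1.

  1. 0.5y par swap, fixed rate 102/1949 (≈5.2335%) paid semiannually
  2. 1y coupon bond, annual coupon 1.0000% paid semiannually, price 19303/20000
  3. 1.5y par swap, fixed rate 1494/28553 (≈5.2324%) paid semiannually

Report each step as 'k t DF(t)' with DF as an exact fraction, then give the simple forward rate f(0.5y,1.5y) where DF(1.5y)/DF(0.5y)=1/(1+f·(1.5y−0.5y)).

1 1/2 1949/2000
2 1 1911/2000
3 3/2 9253/10000
f(0.5y,1.5y) = ((1949/2000)/(9253/10000) − 1)/(1) = 492/9253 ≈ 5.3172%

step 1 [0.5y] swap r/2=51/1949: DF=(1 − 51/1949·(0))/(1+51/1949) = 1949/2000 ≈ 0.974500
step 2 [1y] bond c/2=1/200: DF=(19303/20000 − 1/200·(0.974500))/(1+1/200) = 1911/2000 ≈ 0.955500
step 3 [1.5y] swap r/2=747/28553: DF=(1 − 747/28553·(0.974500+0.955500))/(1+747/28553) = 9253/10000 ≈ 0.925300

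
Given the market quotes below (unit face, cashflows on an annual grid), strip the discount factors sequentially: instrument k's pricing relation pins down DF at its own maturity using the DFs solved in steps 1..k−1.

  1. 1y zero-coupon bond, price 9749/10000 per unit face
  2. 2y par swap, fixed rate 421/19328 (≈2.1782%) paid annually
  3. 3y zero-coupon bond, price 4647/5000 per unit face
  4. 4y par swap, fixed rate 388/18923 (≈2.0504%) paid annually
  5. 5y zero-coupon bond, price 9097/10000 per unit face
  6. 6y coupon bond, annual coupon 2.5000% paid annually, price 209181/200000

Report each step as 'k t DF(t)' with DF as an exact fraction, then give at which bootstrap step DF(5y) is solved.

1 1 9749/10000
2 2 9579/10000
3 3 4647/5000
4 4 1153/1250
5 5 9097/10000
6 6 9059/10000
DF(5y) is solved at step 5

step 1 [1y] zero: DF = P = 9749/10000 ≈ 0.974900
step 2 [2y] swap r/1=421/19328: DF=(1 − 421/19328·(0.974900))/(1+421/19328) = 9579/10000 ≈ 0.957900
step 3 [3y] zero: DF = P = 4647/5000 ≈ 0.929400
step 4 [4y] swap r/1=388/18923: DF=(1 − 388/18923·(0.974900+0.957900+0.929400))/(1+388/18923) = 1153/1250 ≈ 0.922400
step 5 [5y] zero: DF = P = 9097/10000 ≈ 0.909700
step 6 [6y] bond c/1=1/40: DF=(209181/200000 − 1/40·(0.974900+0.957900+0.929400+0.922400+0.909700))/(1+1/40) = 9059/10000 ≈ 0.905900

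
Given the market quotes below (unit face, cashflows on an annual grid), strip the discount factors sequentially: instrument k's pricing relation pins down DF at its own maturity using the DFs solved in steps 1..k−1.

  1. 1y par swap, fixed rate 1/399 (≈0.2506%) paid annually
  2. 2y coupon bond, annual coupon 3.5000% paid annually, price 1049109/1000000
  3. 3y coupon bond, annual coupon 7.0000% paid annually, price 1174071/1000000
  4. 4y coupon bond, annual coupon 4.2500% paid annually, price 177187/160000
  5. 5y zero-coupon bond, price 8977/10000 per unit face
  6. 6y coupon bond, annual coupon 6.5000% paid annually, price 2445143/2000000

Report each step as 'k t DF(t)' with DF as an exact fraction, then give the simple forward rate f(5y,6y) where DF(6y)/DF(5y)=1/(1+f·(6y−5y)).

step 1 [1y] swap r/1=1/399: DF=(1 − 1/399·(0))/(1+1/399) = 399/400 ≈ 0.997500
step 2 [2y] bond c/1=7/200: DF=(1049109/1000000 − 7/200·(0.997500))/(1+7/200) = 9799/10000 ≈ 0.979900
step 3 [3y] bond c/1=7/100: DF=(1174071/1000000 − 7/100·(0.997500+0.979900))/(1+7/100) = 9679/10000 ≈ 0.967900
step 4 [4y] bond c/1=17/400: DF=(177187/160000 − 17/400·(0.997500+0.979900+0.967900))/(1+17/400) = 4711/5000 ≈ 0.942200
step 5 [5y] zero: DF = P = 8977/10000 ≈ 0.897700
step 6 [6y] bond c/1=13/200: DF=(2445143/2000000 − 13/200·(0.997500+0.979900+0.967900+0.942200+0.897700))/(1+13/200) = 8559/10000 ≈ 0.855900

1 1 399/400
2 2 9799/10000
3 3 9679/10000
4 4 4711/5000
5 5 8977/10000
6 6 8559/10000
f(5y,6y) = ((8977/10000)/(8559/10000) − 1)/(1) = 418/8559 ≈ 4.8837%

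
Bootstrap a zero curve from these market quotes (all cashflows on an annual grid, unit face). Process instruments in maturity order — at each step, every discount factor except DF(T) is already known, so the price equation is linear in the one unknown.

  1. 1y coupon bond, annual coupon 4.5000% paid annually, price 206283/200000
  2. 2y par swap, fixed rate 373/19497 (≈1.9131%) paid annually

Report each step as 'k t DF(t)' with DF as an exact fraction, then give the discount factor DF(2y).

1 1 987/1000
2 2 9627/10000
DF(2y) = 9627/10000 ≈ 0.962700

step 1 [1y] bond c/1=9/200: DF=(206283/200000 − 9/200·(0))/(1+9/200) = 987/1000 ≈ 0.987000
step 2 [2y] swap r/1=373/19497: DF=(1 − 373/19497·(0.987000))/(1+373/19497) = 9627/10000 ≈ 0.962700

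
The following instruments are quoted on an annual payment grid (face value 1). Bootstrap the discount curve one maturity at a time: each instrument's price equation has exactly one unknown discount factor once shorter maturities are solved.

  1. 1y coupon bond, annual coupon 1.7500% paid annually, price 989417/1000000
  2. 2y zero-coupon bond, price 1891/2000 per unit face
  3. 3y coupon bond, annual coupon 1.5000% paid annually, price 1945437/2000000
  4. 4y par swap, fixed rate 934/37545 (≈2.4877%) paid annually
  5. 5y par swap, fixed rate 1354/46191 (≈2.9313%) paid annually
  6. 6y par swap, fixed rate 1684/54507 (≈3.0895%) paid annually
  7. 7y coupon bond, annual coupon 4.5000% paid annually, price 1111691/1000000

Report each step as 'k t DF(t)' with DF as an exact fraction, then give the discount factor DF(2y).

step 1 [1y] bond c/1=7/400: DF=(989417/1000000 − 7/400·(0))/(1+7/400) = 2431/2500 ≈ 0.972400
step 2 [2y] zero: DF = P = 1891/2000 ≈ 0.945500
step 3 [3y] bond c/1=3/200: DF=(1945437/2000000 − 3/200·(0.972400+0.945500))/(1+3/200) = 93/100 ≈ 0.930000
step 4 [4y] swap r/1=934/37545: DF=(1 − 934/37545·(0.972400+0.945500+0.930000))/(1+934/37545) = 4533/5000 ≈ 0.906600
step 5 [5y] swap r/1=1354/46191: DF=(1 − 1354/46191·(0.972400+0.945500+0.930000+0.906600))/(1+1354/46191) = 4323/5000 ≈ 0.864600
step 6 [6y] swap r/1=1684/54507: DF=(1 − 1684/54507·(0.972400+0.945500+0.930000+0.906600+0.864600))/(1+1684/54507) = 2079/2500 ≈ 0.831600
step 7 [7y] bond c/1=9/200: DF=(1111691/1000000 − 9/200·(0.972400+0.945500+0.930000+0.906600+0.864600+0.831600))/(1+9/200) = 8291/10000 ≈ 0.829100

1 1 2431/2500
2 2 1891/2000
3 3 93/100
4 4 4533/5000
5 5 4323/5000
6 6 2079/2500
7 7 8291/10000
DF(2y) = 1891/2000 ≈ 0.945500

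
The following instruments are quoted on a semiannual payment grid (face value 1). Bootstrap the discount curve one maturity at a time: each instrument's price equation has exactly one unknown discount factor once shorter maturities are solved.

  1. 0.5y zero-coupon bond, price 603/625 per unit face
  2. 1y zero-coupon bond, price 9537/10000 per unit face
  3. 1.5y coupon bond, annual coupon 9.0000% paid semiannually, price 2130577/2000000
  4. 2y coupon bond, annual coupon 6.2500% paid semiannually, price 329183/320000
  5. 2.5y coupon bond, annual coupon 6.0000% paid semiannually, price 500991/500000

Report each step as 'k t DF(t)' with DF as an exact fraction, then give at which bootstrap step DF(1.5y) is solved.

1 1/2 603/625
2 1 9537/10000
3 3/2 1171/1250
4 2 911/1000
5 5/2 8631/10000
DF(1.5y) is solved at step 3

step 1 [0.5y] zero: DF = P = 603/625 ≈ 0.964800
step 2 [1y] zero: DF = P = 9537/10000 ≈ 0.953700
step 3 [1.5y] bond c/2=9/200: DF=(2130577/2000000 − 9/200·(0.964800+0.953700))/(1+9/200) = 1171/1250 ≈ 0.936800
step 4 [2y] bond c/2=1/32: DF=(329183/320000 − 1/32·(0.964800+0.953700+0.936800))/(1+1/32) = 911/1000 ≈ 0.911000
step 5 [2.5y] bond c/2=3/100: DF=(500991/500000 − 3/100·(0.964800+0.953700+0.936800+0.911000))/(1+3/100) = 8631/10000 ≈ 0.863100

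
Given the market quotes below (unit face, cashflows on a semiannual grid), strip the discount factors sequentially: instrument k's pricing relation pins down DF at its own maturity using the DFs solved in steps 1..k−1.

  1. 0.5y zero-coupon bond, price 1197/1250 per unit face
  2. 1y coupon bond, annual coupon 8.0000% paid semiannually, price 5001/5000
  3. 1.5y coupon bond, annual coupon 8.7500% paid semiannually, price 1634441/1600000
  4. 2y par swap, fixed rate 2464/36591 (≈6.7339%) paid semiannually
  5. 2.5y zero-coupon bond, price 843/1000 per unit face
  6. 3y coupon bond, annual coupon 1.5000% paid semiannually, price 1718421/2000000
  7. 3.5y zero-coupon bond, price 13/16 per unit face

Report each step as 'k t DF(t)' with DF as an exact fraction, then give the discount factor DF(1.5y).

1 1/2 1197/1250
2 1 9249/10000
3 3/2 4499/5000
4 2 548/625
5 5/2 843/1000
6 3 8193/10000
7 7/2 13/16
DF(1.5y) = 4499/5000 ≈ 0.899800

step 1 [0.5y] zero: DF = P = 1197/1250 ≈ 0.957600
step 2 [1y] bond c/2=1/25: DF=(5001/5000 − 1/25·(0.957600))/(1+1/25) = 9249/10000 ≈ 0.924900
step 3 [1.5y] bond c/2=7/160: DF=(1634441/1600000 − 7/160·(0.957600+0.924900))/(1+7/160) = 4499/5000 ≈ 0.899800
step 4 [2y] swap r/2=1232/36591: DF=(1 − 1232/36591·(0.957600+0.924900+0.899800))/(1+1232/36591) = 548/625 ≈ 0.876800
step 5 [2.5y] zero: DF = P = 843/1000 ≈ 0.843000
step 6 [3y] bond c/2=3/400: DF=(1718421/2000000 − 3/400·(0.957600+0.924900+0.899800+0.876800+0.843000))/(1+3/400) = 8193/10000 ≈ 0.819300
step 7 [3.5y] zero: DF = P = 13/16 ≈ 0.812500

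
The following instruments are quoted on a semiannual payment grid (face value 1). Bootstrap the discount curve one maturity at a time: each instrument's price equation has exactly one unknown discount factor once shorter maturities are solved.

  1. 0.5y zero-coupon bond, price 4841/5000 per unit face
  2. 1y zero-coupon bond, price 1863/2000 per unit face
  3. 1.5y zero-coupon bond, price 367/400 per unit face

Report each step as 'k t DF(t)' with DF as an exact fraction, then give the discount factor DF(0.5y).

1 1/2 4841/5000
2 1 1863/2000
3 3/2 367/400
DF(0.5y) = 4841/5000 ≈ 0.968200

step 1 [0.5y] zero: DF = P = 4841/5000 ≈ 0.968200
step 2 [1y] zero: DF = P = 1863/2000 ≈ 0.931500
step 3 [1.5y] zero: DF = P = 367/400 ≈ 0.917500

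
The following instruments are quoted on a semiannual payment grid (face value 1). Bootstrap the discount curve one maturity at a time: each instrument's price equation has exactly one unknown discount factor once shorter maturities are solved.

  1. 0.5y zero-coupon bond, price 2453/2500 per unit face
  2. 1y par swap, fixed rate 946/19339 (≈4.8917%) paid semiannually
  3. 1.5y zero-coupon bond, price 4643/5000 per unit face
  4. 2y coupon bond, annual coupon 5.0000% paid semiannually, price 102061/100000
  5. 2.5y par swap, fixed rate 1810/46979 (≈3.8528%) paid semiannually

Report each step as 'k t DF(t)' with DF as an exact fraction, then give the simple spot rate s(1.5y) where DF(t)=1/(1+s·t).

step 1 [0.5y] zero: DF = P = 2453/2500 ≈ 0.981200
step 2 [1y] swap r/2=473/19339: DF=(1 − 473/19339·(0.981200))/(1+473/19339) = 9527/10000 ≈ 0.952700
step 3 [1.5y] zero: DF = P = 4643/5000 ≈ 0.928600
step 4 [2y] bond c/2=1/40: DF=(102061/100000 − 1/40·(0.981200+0.952700+0.928600))/(1+1/40) = 9259/10000 ≈ 0.925900
step 5 [2.5y] swap r/2=905/46979: DF=(1 − 905/46979·(0.981200+0.952700+0.928600+0.925900))/(1+905/46979) = 1819/2000 ≈ 0.909500

1 1/2 2453/2500
2 1 9527/10000
3 3/2 4643/5000
4 2 9259/10000
5 5/2 1819/2000
s(1.5y) = (1/(4643/5000) − 1)/(3/2) = 238/4643 ≈ 5.1260%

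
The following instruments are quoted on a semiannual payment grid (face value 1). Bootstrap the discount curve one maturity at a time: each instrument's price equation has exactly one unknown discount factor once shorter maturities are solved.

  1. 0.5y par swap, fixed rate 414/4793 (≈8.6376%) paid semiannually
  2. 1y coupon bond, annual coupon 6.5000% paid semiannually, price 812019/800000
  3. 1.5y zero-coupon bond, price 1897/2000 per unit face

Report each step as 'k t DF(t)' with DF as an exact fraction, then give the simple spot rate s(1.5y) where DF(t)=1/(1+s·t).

step 1 [0.5y] swap r/2=207/4793: DF=(1 − 207/4793·(0))/(1+207/4793) = 4793/5000 ≈ 0.958600
step 2 [1y] bond c/2=13/400: DF=(812019/800000 − 13/400·(0.958600))/(1+13/400) = 9529/10000 ≈ 0.952900
step 3 [1.5y] zero: DF = P = 1897/2000 ≈ 0.948500

1 1/2 4793/5000
2 1 9529/10000
3 3/2 1897/2000
s(1.5y) = (1/(1897/2000) − 1)/(3/2) = 206/5691 ≈ 3.6198%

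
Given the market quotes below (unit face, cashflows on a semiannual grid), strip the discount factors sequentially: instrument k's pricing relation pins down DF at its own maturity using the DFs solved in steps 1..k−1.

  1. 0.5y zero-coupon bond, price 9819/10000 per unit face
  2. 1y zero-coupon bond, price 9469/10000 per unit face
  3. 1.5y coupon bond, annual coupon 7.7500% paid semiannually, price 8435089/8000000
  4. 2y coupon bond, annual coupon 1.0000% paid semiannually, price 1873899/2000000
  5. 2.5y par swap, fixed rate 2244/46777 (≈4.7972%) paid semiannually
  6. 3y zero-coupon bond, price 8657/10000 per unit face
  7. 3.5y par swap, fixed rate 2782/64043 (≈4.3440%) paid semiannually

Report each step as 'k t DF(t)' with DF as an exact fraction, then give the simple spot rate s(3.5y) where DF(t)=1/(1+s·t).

1 1/2 9819/10000
2 1 9469/10000
3 3/2 9431/10000
4 2 459/500
5 5/2 4439/5000
6 3 8657/10000
7 7/2 8609/10000
s(3.5y) = (1/(8609/10000) − 1)/(7/2) = 2782/60263 ≈ 4.6164%

step 1 [0.5y] zero: DF = P = 9819/10000 ≈ 0.981900
step 2 [1y] zero: DF = P = 9469/10000 ≈ 0.946900
step 3 [1.5y] bond c/2=31/800: DF=(8435089/8000000 − 31/800·(0.981900+0.946900))/(1+31/800) = 9431/10000 ≈ 0.943100
step 4 [2y] bond c/2=1/200: DF=(1873899/2000000 − 1/200·(0.981900+0.946900+0.943100))/(1+1/200) = 459/500 ≈ 0.918000
step 5 [2.5y] swap r/2=1122/46777: DF=(1 − 1122/46777·(0.981900+0.946900+0.943100+0.918000))/(1+1122/46777) = 4439/5000 ≈ 0.887800
step 6 [3y] zero: DF = P = 8657/10000 ≈ 0.865700
step 7 [3.5y] swap r/2=1391/64043: DF=(1 − 1391/64043·(0.981900+0.946900+0.943100+0.918000+0.887800+0.865700))/(1+1391/64043) = 8609/10000 ≈ 0.860900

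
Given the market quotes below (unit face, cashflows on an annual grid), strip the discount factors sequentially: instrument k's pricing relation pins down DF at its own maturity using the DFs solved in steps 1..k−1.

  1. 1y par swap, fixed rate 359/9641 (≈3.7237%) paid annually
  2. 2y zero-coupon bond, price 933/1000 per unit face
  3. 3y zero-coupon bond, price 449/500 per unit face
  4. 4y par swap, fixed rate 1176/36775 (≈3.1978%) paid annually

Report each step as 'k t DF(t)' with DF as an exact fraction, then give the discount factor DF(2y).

step 1 [1y] swap r/1=359/9641: DF=(1 − 359/9641·(0))/(1+359/9641) = 9641/10000 ≈ 0.964100
step 2 [2y] zero: DF = P = 933/1000 ≈ 0.933000
step 3 [3y] zero: DF = P = 449/500 ≈ 0.898000
step 4 [4y] swap r/1=1176/36775: DF=(1 − 1176/36775·(0.964100+0.933000+0.898000))/(1+1176/36775) = 1103/1250 ≈ 0.882400

1 1 9641/10000
2 2 933/1000
3 3 449/500
4 4 1103/1250
DF(2y) = 933/1000 ≈ 0.933000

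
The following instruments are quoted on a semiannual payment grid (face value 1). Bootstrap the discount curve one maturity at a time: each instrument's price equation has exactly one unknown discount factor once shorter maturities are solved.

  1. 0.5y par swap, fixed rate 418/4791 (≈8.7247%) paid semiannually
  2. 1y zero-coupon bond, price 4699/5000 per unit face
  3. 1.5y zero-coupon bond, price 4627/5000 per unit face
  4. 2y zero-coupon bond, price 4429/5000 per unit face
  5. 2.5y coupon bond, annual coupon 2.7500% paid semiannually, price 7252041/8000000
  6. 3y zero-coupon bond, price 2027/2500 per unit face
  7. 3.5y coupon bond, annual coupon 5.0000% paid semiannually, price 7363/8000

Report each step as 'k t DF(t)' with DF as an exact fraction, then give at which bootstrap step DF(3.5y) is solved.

step 1 [0.5y] swap r/2=209/4791: DF=(1 − 209/4791·(0))/(1+209/4791) = 4791/5000 ≈ 0.958200
step 2 [1y] zero: DF = P = 4699/5000 ≈ 0.939800
step 3 [1.5y] zero: DF = P = 4627/5000 ≈ 0.925400
step 4 [2y] zero: DF = P = 4429/5000 ≈ 0.885800
step 5 [2.5y] bond c/2=11/800: DF=(7252041/8000000 − 11/800·(0.958200+0.939800+0.925400+0.885800))/(1+11/800) = 8439/10000 ≈ 0.843900
step 6 [3y] zero: DF = P = 2027/2500 ≈ 0.810800
step 7 [3.5y] bond c/2=1/40: DF=(7363/8000 − 1/40·(0.958200+0.939800+0.925400+0.885800+0.843900+0.810800))/(1+1/40) = 7671/10000 ≈ 0.767100

1 1/2 4791/5000
2 1 4699/5000
3 3/2 4627/5000
4 2 4429/5000
5 5/2 8439/10000
6 3 2027/2500
7 7/2 7671/10000
DF(3.5y) is solved at step 7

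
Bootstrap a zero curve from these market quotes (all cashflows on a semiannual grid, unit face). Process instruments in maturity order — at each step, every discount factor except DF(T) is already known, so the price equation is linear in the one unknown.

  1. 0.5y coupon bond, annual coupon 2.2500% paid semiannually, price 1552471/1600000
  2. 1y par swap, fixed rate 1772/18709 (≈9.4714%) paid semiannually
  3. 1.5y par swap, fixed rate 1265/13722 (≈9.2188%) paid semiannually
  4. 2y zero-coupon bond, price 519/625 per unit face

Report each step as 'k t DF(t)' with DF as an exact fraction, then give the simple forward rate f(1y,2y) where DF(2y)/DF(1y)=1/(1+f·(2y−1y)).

1 1/2 1919/2000
2 1 4557/5000
3 3/2 1747/2000
4 2 519/625
f(1y,2y) = ((4557/5000)/(519/625) − 1)/(1) = 135/1384 ≈ 9.7543%

step 1 [0.5y] bond c/2=9/800: DF=(1552471/1600000 − 9/800·(0))/(1+9/800) = 1919/2000 ≈ 0.959500
step 2 [1y] swap r/2=886/18709: DF=(1 − 886/18709·(0.959500))/(1+886/18709) = 4557/5000 ≈ 0.911400
step 3 [1.5y] swap r/2=1265/27444: DF=(1 − 1265/27444·(0.959500+0.911400))/(1+1265/27444) = 1747/2000 ≈ 0.873500
step 4 [2y] zero: DF = P = 519/625 ≈ 0.830400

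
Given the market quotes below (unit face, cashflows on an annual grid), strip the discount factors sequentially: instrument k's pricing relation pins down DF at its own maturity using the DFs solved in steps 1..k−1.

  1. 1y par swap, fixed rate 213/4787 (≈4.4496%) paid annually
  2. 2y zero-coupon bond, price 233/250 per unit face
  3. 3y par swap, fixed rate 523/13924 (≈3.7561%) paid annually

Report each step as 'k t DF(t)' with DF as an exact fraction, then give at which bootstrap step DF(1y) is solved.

1 1 4787/5000
2 2 233/250
3 3 4477/5000
DF(1y) is solved at step 1

step 1 [1y] swap r/1=213/4787: DF=(1 − 213/4787·(0))/(1+213/4787) = 4787/5000 ≈ 0.957400
step 2 [2y] zero: DF = P = 233/250 ≈ 0.932000
step 3 [3y] swap r/1=523/13924: DF=(1 − 523/13924·(0.957400+0.932000))/(1+523/13924) = 4477/5000 ≈ 0.895400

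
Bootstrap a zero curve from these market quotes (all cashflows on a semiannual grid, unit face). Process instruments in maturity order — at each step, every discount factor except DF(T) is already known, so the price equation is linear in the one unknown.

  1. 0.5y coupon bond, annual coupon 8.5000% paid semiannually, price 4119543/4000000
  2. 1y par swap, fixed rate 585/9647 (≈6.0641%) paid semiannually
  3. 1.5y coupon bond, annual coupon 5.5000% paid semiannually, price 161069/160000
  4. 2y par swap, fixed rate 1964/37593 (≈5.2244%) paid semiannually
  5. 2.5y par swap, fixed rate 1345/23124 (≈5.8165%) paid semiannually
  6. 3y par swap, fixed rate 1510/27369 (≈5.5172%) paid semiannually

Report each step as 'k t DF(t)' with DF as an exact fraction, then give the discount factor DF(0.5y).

step 1 [0.5y] bond c/2=17/400: DF=(4119543/4000000 − 17/400·(0))/(1+17/400) = 9879/10000 ≈ 0.987900
step 2 [1y] swap r/2=585/19294: DF=(1 − 585/19294·(0.987900))/(1+585/19294) = 1883/2000 ≈ 0.941500
step 3 [1.5y] bond c/2=11/400: DF=(161069/160000 − 11/400·(0.987900+0.941500))/(1+11/400) = 9281/10000 ≈ 0.928100
step 4 [2y] swap r/2=982/37593: DF=(1 − 982/37593·(0.987900+0.941500+0.928100))/(1+982/37593) = 4509/5000 ≈ 0.901800
step 5 [2.5y] swap r/2=1345/46248: DF=(1 − 1345/46248·(0.987900+0.941500+0.928100+0.901800))/(1+1345/46248) = 1731/2000 ≈ 0.865500
step 6 [3y] swap r/2=755/27369: DF=(1 − 755/27369·(0.987900+0.941500+0.928100+0.901800+0.865500))/(1+755/27369) = 849/1000 ≈ 0.849000

1 1/2 9879/10000
2 1 1883/2000
3 3/2 9281/10000
4 2 4509/5000
5 5/2 1731/2000
6 3 849/1000
DF(0.5y) = 9879/10000 ≈ 0.987900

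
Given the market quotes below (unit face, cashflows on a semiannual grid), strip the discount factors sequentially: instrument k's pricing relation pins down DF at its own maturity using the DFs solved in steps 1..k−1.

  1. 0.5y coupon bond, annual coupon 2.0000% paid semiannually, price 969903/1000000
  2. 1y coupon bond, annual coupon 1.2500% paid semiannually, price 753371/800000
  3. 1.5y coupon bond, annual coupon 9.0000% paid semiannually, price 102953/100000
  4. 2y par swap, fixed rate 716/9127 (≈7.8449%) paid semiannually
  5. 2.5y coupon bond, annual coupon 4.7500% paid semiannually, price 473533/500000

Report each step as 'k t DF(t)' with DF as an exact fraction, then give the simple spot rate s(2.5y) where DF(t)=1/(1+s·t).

step 1 [0.5y] bond c/2=1/100: DF=(969903/1000000 − 1/100·(0))/(1+1/100) = 9603/10000 ≈ 0.960300
step 2 [1y] bond c/2=1/160: DF=(753371/800000 − 1/160·(0.960300))/(1+1/160) = 9299/10000 ≈ 0.929900
step 3 [1.5y] bond c/2=9/200: DF=(102953/100000 − 9/200·(0.960300+0.929900))/(1+9/200) = 4519/5000 ≈ 0.903800
step 4 [2y] swap r/2=358/9127: DF=(1 − 358/9127·(0.960300+0.929900+0.903800))/(1+358/9127) = 1071/1250 ≈ 0.856800
step 5 [2.5y] bond c/2=19/800: DF=(473533/500000 − 19/800·(0.960300+0.929900+0.903800+0.856800))/(1+19/800) = 2101/2500 ≈ 0.840400

1 1/2 9603/10000
2 1 9299/10000
3 3/2 4519/5000
4 2 1071/1250
5 5/2 2101/2500
s(2.5y) = (1/(2101/2500) − 1)/(5/2) = 798/10505 ≈ 7.5964%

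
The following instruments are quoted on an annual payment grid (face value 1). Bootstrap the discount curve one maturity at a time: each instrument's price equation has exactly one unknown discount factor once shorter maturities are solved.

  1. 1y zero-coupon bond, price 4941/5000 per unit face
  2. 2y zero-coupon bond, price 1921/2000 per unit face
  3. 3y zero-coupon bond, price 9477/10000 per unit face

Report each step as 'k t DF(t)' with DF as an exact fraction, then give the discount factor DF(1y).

step 1 [1y] zero: DF = P = 4941/5000 ≈ 0.988200
step 2 [2y] zero: DF = P = 1921/2000 ≈ 0.960500
step 3 [3y] zero: DF = P = 9477/10000 ≈ 0.947700

1 1 4941/5000
2 2 1921/2000
3 3 9477/10000
DF(1y) = 4941/5000 ≈ 0.988200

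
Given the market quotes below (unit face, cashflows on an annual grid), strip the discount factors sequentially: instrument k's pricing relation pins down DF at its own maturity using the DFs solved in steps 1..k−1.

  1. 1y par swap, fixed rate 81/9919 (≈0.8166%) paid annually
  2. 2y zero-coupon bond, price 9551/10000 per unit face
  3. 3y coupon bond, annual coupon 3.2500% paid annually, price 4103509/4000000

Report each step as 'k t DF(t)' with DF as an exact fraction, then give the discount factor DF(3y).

1 1 9919/10000
2 2 9551/10000
3 3 9323/10000
DF(3y) = 9323/10000 ≈ 0.932300

step 1 [1y] swap r/1=81/9919: DF=(1 − 81/9919·(0))/(1+81/9919) = 9919/10000 ≈ 0.991900
step 2 [2y] zero: DF = P = 9551/10000 ≈ 0.955100
step 3 [3y] bond c/1=13/400: DF=(4103509/4000000 − 13/400·(0.991900+0.955100))/(1+13/400) = 9323/10000 ≈ 0.932300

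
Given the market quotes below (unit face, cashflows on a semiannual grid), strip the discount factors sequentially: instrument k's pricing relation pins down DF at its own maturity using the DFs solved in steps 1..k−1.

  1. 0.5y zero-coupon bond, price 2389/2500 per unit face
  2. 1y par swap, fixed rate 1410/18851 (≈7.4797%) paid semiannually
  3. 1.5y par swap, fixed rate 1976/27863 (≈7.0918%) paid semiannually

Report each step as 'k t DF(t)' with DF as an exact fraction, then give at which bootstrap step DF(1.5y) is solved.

1 1/2 2389/2500
2 1 1859/2000
3 3/2 2253/2500
DF(1.5y) is solved at step 3

step 1 [0.5y] zero: DF = P = 2389/2500 ≈ 0.955600
step 2 [1y] swap r/2=705/18851: DF=(1 − 705/18851·(0.955600))/(1+705/18851) = 1859/2000 ≈ 0.929500
step 3 [1.5y] swap r/2=988/27863: DF=(1 − 988/27863·(0.955600+0.929500))/(1+988/27863) = 2253/2500 ≈ 0.901200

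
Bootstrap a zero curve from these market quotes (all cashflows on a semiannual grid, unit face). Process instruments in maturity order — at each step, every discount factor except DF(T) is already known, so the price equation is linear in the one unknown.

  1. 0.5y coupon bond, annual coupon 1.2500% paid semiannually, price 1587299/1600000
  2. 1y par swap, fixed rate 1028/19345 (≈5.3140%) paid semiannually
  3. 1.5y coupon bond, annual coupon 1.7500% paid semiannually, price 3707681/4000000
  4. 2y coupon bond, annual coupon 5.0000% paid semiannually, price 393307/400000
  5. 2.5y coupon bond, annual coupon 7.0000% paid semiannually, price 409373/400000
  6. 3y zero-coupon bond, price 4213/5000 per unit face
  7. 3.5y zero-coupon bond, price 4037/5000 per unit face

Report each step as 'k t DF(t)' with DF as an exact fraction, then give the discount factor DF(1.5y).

step 1 [0.5y] bond c/2=1/160: DF=(1587299/1600000 − 1/160·(0))/(1+1/160) = 9859/10000 ≈ 0.985900
step 2 [1y] swap r/2=514/19345: DF=(1 − 514/19345·(0.985900))/(1+514/19345) = 4743/5000 ≈ 0.948600
step 3 [1.5y] bond c/2=7/800: DF=(3707681/4000000 − 7/800·(0.985900+0.948600))/(1+7/800) = 9021/10000 ≈ 0.902100
step 4 [2y] bond c/2=1/40: DF=(393307/400000 − 1/40·(0.985900+0.948600+0.902100))/(1+1/40) = 8901/10000 ≈ 0.890100
step 5 [2.5y] bond c/2=7/200: DF=(409373/400000 − 7/200·(0.985900+0.948600+0.902100+0.890100))/(1+7/200) = 2157/2500 ≈ 0.862800
step 6 [3y] zero: DF = P = 4213/5000 ≈ 0.842600
step 7 [3.5y] zero: DF = P = 4037/5000 ≈ 0.807400

1 1/2 9859/10000
2 1 4743/5000
3 3/2 9021/10000
4 2 8901/10000
5 5/2 2157/2500
6 3 4213/5000
7 7/2 4037/5000
DF(1.5y) = 9021/10000 ≈ 0.902100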